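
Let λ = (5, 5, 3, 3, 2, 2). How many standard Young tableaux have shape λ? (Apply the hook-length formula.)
# SYT of shape (5, 5, 3, 3, 2, 2) = 72424352

Hook-length formula: f^λ = n! / Π hook(c), product over all cells c of the Young diagram. For λ = (5, 5, 3, 3, 2, 2), n = 20 boxes. Hook lengths by row (left-to-right, top-to-bottom): [10, 9, 6, 3, 2]; [9, 8, 5, 2, 1]; [6, 5, 2]; [5, 4, 1]; [3, 2]; [2, 1]. Product of hooks = 33592320000. So f^λ = 20! / 33592320000 = 2432902008176640000 / 33592320000 = 72424352.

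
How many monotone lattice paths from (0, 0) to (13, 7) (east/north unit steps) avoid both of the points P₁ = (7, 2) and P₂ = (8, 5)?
Number of paths = 36885

Inclusion–exclusion. Total paths: C(20, 13) = 77520. Through P₁: C(9, 7)·C(11, 6) = 16632. Through P₂: C(13, 8)·C(7, 5) = 27027. Since P₁ is strictly southwest of P₂, a monotone path through both must visit P₁ then P₂; paths through both = C(9, 7)·C(4, 1)·C(7, 5) = 3024. Avoid both = 77520 − 16632 − 27027 + 3024 = 36885.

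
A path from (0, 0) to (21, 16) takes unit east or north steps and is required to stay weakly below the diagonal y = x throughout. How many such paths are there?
Number of paths = 3511574910

By the reflection principle (André's argument), the number of monotone paths to (21, 16) with n ≤ m that never go above y = x is C(37, 21) − C(37, 22) = 12875774670 − 9364199760 = 3511574910.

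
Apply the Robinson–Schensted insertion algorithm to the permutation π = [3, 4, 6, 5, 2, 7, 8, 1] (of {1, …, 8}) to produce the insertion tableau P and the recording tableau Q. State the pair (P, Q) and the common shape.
P = [1, 4, 5, 7, 8] / [2] / [3] / [6];  Q = [1, 2, 3, 6, 7] / [4] / [5] / [8];  common shape = (5, 1, 1, 1)

Row-insert the values π_1, π_2, … into P one at a time, bumping the leftmost entry strictly greater than the inserted value down to the next row. The recording tableau Q records, in position (i, j), the step at which that cell was added to P.
  Insert 3 (step 1): P = [3];  Q = [1]
  Insert 4 (step 2): P = [3, 4];  Q = [1, 2]
  Insert 6 (step 3): P = [3, 4, 6];  Q = [1, 2, 3]
  Insert 5 (step 4): P = [3, 4, 5] / [6];  Q = [1, 2, 3] / [4]
  Insert 2 (step 5): P = [2, 4, 5] / [3] / [6];  Q = [1, 2, 3] / [4] / [5]
  Insert 7 (step 6): P = [2, 4, 5, 7] / [3] / [6];  Q = [1, 2, 3, 6] / [4] / [5]
  Insert 8 (step 7): P = [2, 4, 5, 7, 8] / [3] / [6];  Q = [1, 2, 3, 6, 7] / [4] / [5]
  Insert 1 (step 8): P = [1, 4, 5, 7, 8] / [2] / [3] / [6];  Q = [1, 2, 3, 6, 7] / [4] / [5] / [8]
Final shape: (5, 1, 1, 1).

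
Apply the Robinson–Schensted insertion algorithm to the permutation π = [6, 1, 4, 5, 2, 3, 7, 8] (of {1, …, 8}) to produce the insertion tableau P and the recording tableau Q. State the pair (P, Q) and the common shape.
P = [1, 2, 3, 7, 8] / [4, 5] / [6];  Q = [1, 3, 4, 7, 8] / [2, 6] / [5];  common shape = (5, 2, 1)

Row-insert the values π_1, π_2, … into P one at a time, bumping the leftmost entry strictly greater than the inserted value down to the next row. The recording tableau Q records, in position (i, j), the step at which that cell was added to P.
  Insert 6 (step 1): P = [6];  Q = [1]
  Insert 1 (step 2): P = [1] / [6];  Q = [1] / [2]
  Insert 4 (step 3): P = [1, 4] / [6];  Q = [1, 3] / [2]
  Insert 5 (step 4): P = [1, 4, 5] / [6];  Q = [1, 3, 4] / [2]
  Insert 2 (step 5): P = [1, 2, 5] / [4] / [6];  Q = [1, 3, 4] / [2] / [5]
  Insert 3 (step 6): P = [1, 2, 3] / [4, 5] / [6];  Q = [1, 3, 4] / [2, 6] / [5]
  Insert 7 (step 7): P = [1, 2, 3, 7] / [4, 5] / [6];  Q = [1, 3, 4, 7] / [2, 6] / [5]
  Insert 8 (step 8): P = [1, 2, 3, 7, 8] / [4, 5] / [6];  Q = [1, 3, 4, 7, 8] / [2, 6] / [5]
Final shape: (5, 2, 1).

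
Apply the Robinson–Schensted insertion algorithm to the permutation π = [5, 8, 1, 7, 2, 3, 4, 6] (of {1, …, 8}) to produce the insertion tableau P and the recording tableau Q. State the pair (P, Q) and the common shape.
P = [1, 2, 3, 4, 6] / [5, 7] / [8];  Q = [1, 2, 6, 7, 8] / [3, 4] / [5];  common shape = (5, 2, 1)

Row-insert the values π_1, π_2, … into P one at a time, bumping the leftmost entry strictly greater than the inserted value down to the next row. The recording tableau Q records, in position (i, j), the step at which that cell was added to P.
  Insert 5 (step 1): P = [5];  Q = [1]
  Insert 8 (step 2): P = [5, 8];  Q = [1, 2]
  Insert 1 (step 3): P = [1, 8] / [5];  Q = [1, 2] / [3]
  Insert 7 (step 4): P = [1, 7] / [5, 8];  Q = [1, 2] / [3, 4]
  Insert 2 (step 5): P = [1, 2] / [5, 7] / [8];  Q = [1, 2] / [3, 4] / [5]
  Insert 3 (step 6): P = [1, 2, 3] / [5, 7] / [8];  Q = [1, 2, 6] / [3, 4] / [5]
  Insert 4 (step 7): P = [1, 2, 3, 4] / [5, 7] / [8];  Q = [1, 2, 6, 7] / [3, 4] / [5]
  Insert 6 (step 8): P = [1, 2, 3, 4, 6] / [5, 7] / [8];  Q = [1, 2, 6, 7, 8] / [3, 4] / [5]
Final shape: (5, 2, 1).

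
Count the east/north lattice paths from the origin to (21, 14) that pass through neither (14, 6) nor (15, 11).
Number of paths = 1441076400

Inclusion–exclusion. Total paths: C(35, 21) = 2319959400. Through P₁: C(20, 14)·C(15, 7) = 249420600. Through P₂: C(26, 15)·C(9, 6) = 648997440. Since P₁ is strictly southwest of P₂, a monotone path through both must visit P₁ then P₂; paths through both = C(20, 14)·C(6, 1)·C(9, 6) = 19535040. Avoid both = 2319959400 − 249420600 − 648997440 + 19535040 = 1441076400.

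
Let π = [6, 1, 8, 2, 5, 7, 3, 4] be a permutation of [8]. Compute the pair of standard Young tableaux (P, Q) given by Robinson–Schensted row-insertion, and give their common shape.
P = [1, 2, 3, 4] / [5, 7] / [6, 8];  Q = [1, 3, 5, 6] / [2, 4] / [7, 8];  common shape = (4, 2, 2)

Row-insert the values π_1, π_2, … into P one at a time, bumping the leftmost entry strictly greater than the inserted value down to the next row. The recording tableau Q records, in position (i, j), the step at which that cell was added to P.
  Insert 6 (step 1): P = [6];  Q = [1]
  Insert 1 (step 2): P = [1] / [6];  Q = [1] / [2]
  Insert 8 (step 3): P = [1, 8] / [6];  Q = [1, 3] / [2]
  Insert 2 (step 4): P = [1, 2] / [6, 8];  Q = [1, 3] / [2, 4]
  Insert 5 (step 5): P = [1, 2, 5] / [6, 8];  Q = [1, 3, 5] / [2, 4]
  Insert 7 (step 6): P = [1, 2, 5, 7] / [6, 8];  Q = [1, 3, 5, 6] / [2, 4]
  Insert 3 (step 7): P = [1, 2, 3, 7] / [5, 8] / [6];  Q = [1, 3, 5, 6] / [2, 4] / [7]
  Insert 4 (step 8): P = [1, 2, 3, 4] / [5, 7] / [6, 8];  Q = [1, 3, 5, 6] / [2, 4] / [7, 8]
Final shape: (4, 2, 2).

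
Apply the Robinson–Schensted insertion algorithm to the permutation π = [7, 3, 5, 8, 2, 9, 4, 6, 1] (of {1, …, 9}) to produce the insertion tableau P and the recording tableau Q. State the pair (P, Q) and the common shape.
P = [1, 4, 6, 9] / [2, 5, 8] / [3] / [7];  Q = [1, 3, 4, 6] / [2, 7, 8] / [5] / [9];  common shape = (4, 3, 1, 1)

Row-insert the values π_1, π_2, … into P one at a time, bumping the leftmost entry strictly greater than the inserted value down to the next row. The recording tableau Q records, in position (i, j), the step at which that cell was added to P.
  Insert 7 (step 1): P = [7];  Q = [1]
  Insert 3 (step 2): P = [3] / [7];  Q = [1] / [2]
  Insert 5 (step 3): P = [3, 5] / [7];  Q = [1, 3] / [2]
  Insert 8 (step 4): P = [3, 5, 8] / [7];  Q = [1, 3, 4] / [2]
  Insert 2 (step 5): P = [2, 5, 8] / [3] / [7];  Q = [1, 3, 4] / [2] / [5]
  Insert 9 (step 6): P = [2, 5, 8, 9] / [3] / [7];  Q = [1, 3, 4, 6] / [2] / [5]
  Insert 4 (step 7): P = [2, 4, 8, 9] / [3, 5] / [7];  Q = [1, 3, 4, 6] / [2, 7] / [5]
  Insert 6 (step 8): P = [2, 4, 6, 9] / [3, 5, 8] / [7];  Q = [1, 3, 4, 6] / [2, 7, 8] / [5]
  Insert 1 (step 9): P = [1, 4, 6, 9] / [2, 5, 8] / [3] / [7];  Q = [1, 3, 4, 6] / [2, 7, 8] / [5] / [9]
Final shape: (4, 3, 1, 1).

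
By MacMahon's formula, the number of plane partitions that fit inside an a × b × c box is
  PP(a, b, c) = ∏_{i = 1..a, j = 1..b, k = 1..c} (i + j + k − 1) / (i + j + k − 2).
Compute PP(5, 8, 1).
PP(5, 8, 1) = 1287

Evaluate the triple product over i = 1..5, j = 1..8, k = 1..1. The factors are (2/1) · (3/2) · (4/3) · (5/4) · (6/5) · (7/6) · (8/7) · (9/8) · … (40 factors total). The numerators and denominators telescope so the product is an integer; carrying out the multiplication exactly gives PP(5, 8, 1) = 1287.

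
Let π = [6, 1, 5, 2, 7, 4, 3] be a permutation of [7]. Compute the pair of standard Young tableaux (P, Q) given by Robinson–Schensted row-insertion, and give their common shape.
P = [1, 2, 3] / [4, 7] / [5] / [6];  Q = [1, 3, 5] / [2, 6] / [4] / [7];  common shape = (3, 2, 1, 1)

Row-insert the values π_1, π_2, … into P one at a time, bumping the leftmost entry strictly greater than the inserted value down to the next row. The recording tableau Q records, in position (i, j), the step at which that cell was added to P.
  Insert 6 (step 1): P = [6];  Q = [1]
  Insert 1 (step 2): P = [1] / [6];  Q = [1] / [2]
  Insert 5 (step 3): P = [1, 5] / [6];  Q = [1, 3] / [2]
  Insert 2 (step 4): P = [1, 2] / [5] / [6];  Q = [1, 3] / [2] / [4]
  Insert 7 (step 5): P = [1, 2, 7] / [5] / [6];  Q = [1, 3, 5] / [2] / [4]
  Insert 4 (step 6): P = [1, 2, 4] / [5, 7] / [6];  Q = [1, 3, 5] / [2, 6] / [4]
  Insert 3 (step 7): P = [1, 2, 3] / [4, 7] / [5] / [6];  Q = [1, 3, 5] / [2, 6] / [4] / [7]
Final shape: (3, 2, 1, 1).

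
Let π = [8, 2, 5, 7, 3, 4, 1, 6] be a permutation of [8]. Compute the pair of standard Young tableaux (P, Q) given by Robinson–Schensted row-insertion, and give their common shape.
P = [1, 3, 4, 6] / [2, 7] / [5] / [8];  Q = [1, 3, 4, 8] / [2, 6] / [5] / [7];  common shape = (4, 2, 1, 1)

Row-insert the values π_1, π_2, … into P one at a time, bumping the leftmost entry strictly greater than the inserted value down to the next row. The recording tableau Q records, in position (i, j), the step at which that cell was added to P.
  Insert 8 (step 1): P = [8];  Q = [1]
  Insert 2 (step 2): P = [2] / [8];  Q = [1] / [2]
  Insert 5 (step 3): P = [2, 5] / [8];  Q = [1, 3] / [2]
  Insert 7 (step 4): P = [2, 5, 7] / [8];  Q = [1, 3, 4] / [2]
  Insert 3 (step 5): P = [2, 3, 7] / [5] / [8];  Q = [1, 3, 4] / [2] / [5]
  Insert 4 (step 6): P = [2, 3, 4] / [5, 7] / [8];  Q = [1, 3, 4] / [2, 6] / [5]
  Insert 1 (step 7): P = [1, 3, 4] / [2, 7] / [5] / [8];  Q = [1, 3, 4] / [2, 6] / [5] / [7]
  Insert 6 (step 8): P = [1, 3, 4, 6] / [2, 7] / [5] / [8];  Q = [1, 3, 4, 8] / [2, 6] / [5] / [7]
Final shape: (4, 2, 1, 1).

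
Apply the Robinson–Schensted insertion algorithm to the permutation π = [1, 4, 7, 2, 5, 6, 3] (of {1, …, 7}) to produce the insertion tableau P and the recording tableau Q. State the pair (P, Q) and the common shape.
P = [1, 2, 3, 6] / [4, 5] / [7];  Q = [1, 2, 3, 6] / [4, 5] / [7];  common shape = (4, 2, 1)

Row-insert the values π_1, π_2, … into P one at a time, bumping the leftmost entry strictly greater than the inserted value down to the next row. The recording tableau Q records, in position (i, j), the step at which that cell was added to P.
  Insert 1 (step 1): P = [1];  Q = [1]
  Insert 4 (step 2): P = [1, 4];  Q = [1, 2]
  Insert 7 (step 3): P = [1, 4, 7];  Q = [1, 2, 3]
  Insert 2 (step 4): P = [1, 2, 7] / [4];  Q = [1, 2, 3] / [4]
  Insert 5 (step 5): P = [1, 2, 5] / [4, 7];  Q = [1, 2, 3] / [4, 5]
  Insert 6 (step 6): P = [1, 2, 5, 6] / [4, 7];  Q = [1, 2, 3, 6] / [4, 5]
  Insert 3 (step 7): P = [1, 2, 3, 6] / [4, 5] / [7];  Q = [1, 2, 3, 6] / [4, 5] / [7]
Final shape: (4, 2, 1).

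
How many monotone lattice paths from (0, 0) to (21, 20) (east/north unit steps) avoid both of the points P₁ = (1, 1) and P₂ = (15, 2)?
Number of paths = 131268141224

Inclusion–exclusion. Total paths: C(41, 21) = 269128937220. Through P₁: C(2, 1)·C(39, 20) = 137846528820. Through P₂: C(17, 15)·C(24, 6) = 18305056. Since P₁ is strictly southwest of P₂, a monotone path through both must visit P₁ then P₂; paths through both = C(2, 1)·C(15, 14)·C(24, 6) = 4037880. Avoid both = 269128937220 − 137846528820 − 18305056 + 4037880 = 131268141224.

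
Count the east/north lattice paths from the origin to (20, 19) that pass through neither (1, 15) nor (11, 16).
Number of paths = 66054824550

Inclusion–exclusion. Total paths: C(39, 20) = 68923264410. Through P₁: C(16, 1)·C(23, 19) = 141680. Through P₂: C(27, 11)·C(12, 9) = 2868336900. Since P₁ is strictly southwest of P₂, a monotone path through both must visit P₁ then P₂; paths through both = C(16, 1)·C(11, 10)·C(12, 9) = 38720. Avoid both = 68923264410 − 141680 − 2868336900 + 38720 = 66054824550.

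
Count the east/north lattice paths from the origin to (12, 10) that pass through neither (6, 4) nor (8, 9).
Number of paths = 353106

Inclusion–exclusion. Total paths: C(22, 12) = 646646. Through P₁: C(10, 6)·C(12, 6) = 194040. Through P₂: C(17, 8)·C(5, 4) = 121550. Since P₁ is strictly southwest of P₂, a monotone path through both must visit P₁ then P₂; paths through both = C(10, 6)·C(7, 2)·C(5, 4) = 22050. Avoid both = 646646 − 194040 − 121550 + 22050 = 353106.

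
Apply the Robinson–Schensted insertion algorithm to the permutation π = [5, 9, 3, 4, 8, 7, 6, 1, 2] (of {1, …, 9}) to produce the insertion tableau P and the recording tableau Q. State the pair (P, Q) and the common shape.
P = [1, 2, 6] / [3, 4] / [5, 7] / [8] / [9];  Q = [1, 2, 5] / [3, 4] / [6, 9] / [7] / [8];  common shape = (3, 2, 2, 1, 1)

Row-insert the values π_1, π_2, … into P one at a time, bumping the leftmost entry strictly greater than the inserted value down to the next row. The recording tableau Q records, in position (i, j), the step at which that cell was added to P.
  Insert 5 (step 1): P = [5];  Q = [1]
  Insert 9 (step 2): P = [5, 9];  Q = [1, 2]
  Insert 3 (step 3): P = [3, 9] / [5];  Q = [1, 2] / [3]
  Insert 4 (step 4): P = [3, 4] / [5, 9];  Q = [1, 2] / [3, 4]
  Insert 8 (step 5): P = [3, 4, 8] / [5, 9];  Q = [1, 2, 5] / [3, 4]
  Insert 7 (step 6): P = [3, 4, 7] / [5, 8] / [9];  Q = [1, 2, 5] / [3, 4] / [6]
  Insert 6 (step 7): P = [3, 4, 6] / [5, 7] / [8] / [9];  Q = [1, 2, 5] / [3, 4] / [6] / [7]
  Insert 1 (step 8): P = [1, 4, 6] / [3, 7] / [5] / [8] / [9];  Q = [1, 2, 5] / [3, 4] / [6] / [7] / [8]
  Insert 2 (step 9): P = [1, 2, 6] / [3, 4] / [5, 7] / [8] / [9];  Q = [1, 2, 5] / [3, 4] / [6, 9] / [7] / [8]
Final shape: (3, 2, 2, 1, 1).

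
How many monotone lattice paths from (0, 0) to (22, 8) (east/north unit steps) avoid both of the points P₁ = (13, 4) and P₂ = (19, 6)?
Number of paths = 3046625

Inclusion–exclusion. Total paths: C(30, 22) = 5852925. Through P₁: C(17, 13)·C(13, 9) = 1701700. Through P₂: C(25, 19)·C(5, 3) = 1771000. Since P₁ is strictly southwest of P₂, a monotone path through both must visit P₁ then P₂; paths through both = C(17, 13)·C(8, 6)·C(5, 3) = 666400. Avoid both = 5852925 − 1701700 − 1771000 + 666400 = 3046625.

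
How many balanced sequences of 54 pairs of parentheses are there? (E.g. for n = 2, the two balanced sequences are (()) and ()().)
C_54 = 451959718027953471447609509424

These balanced parentheses are counted by the Catalan number C_n = (1/(n + 1)) · C(2n, n). For n = 54: C_54 = (1/55) · C(108, 54) = 24857784491537440929618523018320/55 = 451959718027953471447609509424.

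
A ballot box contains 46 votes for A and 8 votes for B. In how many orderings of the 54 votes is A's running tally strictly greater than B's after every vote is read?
Strict-lead orderings = 732179630

Total orderings of the 54 votes with 46 for A: C(54, 46) = 1040465790. By the Bertrand ballot formula (Cycle Lemma / reflection principle), the number of orderings in which A is strictly ahead of B throughout is (p − q)/(p + q) · C(p + q, p) = (46 − 8)/(46 + 8) · 1040465790 = 732179630.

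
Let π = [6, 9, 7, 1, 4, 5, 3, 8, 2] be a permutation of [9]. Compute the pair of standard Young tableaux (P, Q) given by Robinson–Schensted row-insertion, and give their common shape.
P = [1, 2, 5, 8] / [3, 7] / [4] / [6] / [9];  Q = [1, 2, 6, 8] / [3, 5] / [4] / [7] / [9];  common shape = (4, 2, 1, 1, 1)

Row-insert the values π_1, π_2, … into P one at a time, bumping the leftmost entry strictly greater than the inserted value down to the next row. The recording tableau Q records, in position (i, j), the step at which that cell was added to P.
  Insert 6 (step 1): P = [6];  Q = [1]
  Insert 9 (step 2): P = [6, 9];  Q = [1, 2]
  Insert 7 (step 3): P = [6, 7] / [9];  Q = [1, 2] / [3]
  Insert 1 (step 4): P = [1, 7] / [6] / [9];  Q = [1, 2] / [3] / [4]
  Insert 4 (step 5): P = [1, 4] / [6, 7] / [9];  Q = [1, 2] / [3, 5] / [4]
  Insert 5 (step 6): P = [1, 4, 5] / [6, 7] / [9];  Q = [1, 2, 6] / [3, 5] / [4]
  Insert 3 (step 7): P = [1, 3, 5] / [4, 7] / [6] / [9];  Q = [1, 2, 6] / [3, 5] / [4] / [7]
  Insert 8 (step 8): P = [1, 3, 5, 8] / [4, 7] / [6] / [9];  Q = [1, 2, 6, 8] / [3, 5] / [4] / [7]
  Insert 2 (step 9): P = [1, 2, 5, 8] / [3, 7] / [4] / [6] / [9];  Q = [1, 2, 6, 8] / [3, 5] / [4] / [7] / [9]
Final shape: (4, 2, 1, 1, 1).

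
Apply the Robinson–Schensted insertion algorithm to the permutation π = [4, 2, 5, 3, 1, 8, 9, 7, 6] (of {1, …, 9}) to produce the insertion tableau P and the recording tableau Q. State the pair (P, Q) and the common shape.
P = [1, 3, 6, 9] / [2, 5, 7] / [4, 8];  Q = [1, 3, 6, 7] / [2, 4, 8] / [5, 9];  common shape = (4, 3, 2)

Row-insert the values π_1, π_2, … into P one at a time, bumping the leftmost entry strictly greater than the inserted value down to the next row. The recording tableau Q records, in position (i, j), the step at which that cell was added to P.
  Insert 4 (step 1): P = [4];  Q = [1]
  Insert 2 (step 2): P = [2] / [4];  Q = [1] / [2]
  Insert 5 (step 3): P = [2, 5] / [4];  Q = [1, 3] / [2]
  Insert 3 (step 4): P = [2, 3] / [4, 5];  Q = [1, 3] / [2, 4]
  Insert 1 (step 5): P = [1, 3] / [2, 5] / [4];  Q = [1, 3] / [2, 4] / [5]
  Insert 8 (step 6): P = [1, 3, 8] / [2, 5] / [4];  Q = [1, 3, 6] / [2, 4] / [5]
  Insert 9 (step 7): P = [1, 3, 8, 9] / [2, 5] / [4];  Q = [1, 3, 6, 7] / [2, 4] / [5]
  Insert 7 (step 8): P = [1, 3, 7, 9] / [2, 5, 8] / [4];  Q = [1, 3, 6, 7] / [2, 4, 8] / [5]
  Insert 6 (step 9): P = [1, 3, 6, 9] / [2, 5, 7] / [4, 8];  Q = [1, 3, 6, 7] / [2, 4, 8] / [5, 9]
Final shape: (4, 3, 2).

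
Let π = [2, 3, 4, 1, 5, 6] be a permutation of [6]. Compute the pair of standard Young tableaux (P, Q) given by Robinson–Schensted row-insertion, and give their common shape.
P = [1, 3, 4, 5, 6] / [2];  Q = [1, 2, 3, 5, 6] / [4];  common shape = (5, 1)

Row-insert the values π_1, π_2, … into P one at a time, bumping the leftmost entry strictly greater than the inserted value down to the next row. The recording tableau Q records, in position (i, j), the step at which that cell was added to P.
  Insert 2 (step 1): P = [2];  Q = [1]
  Insert 3 (step 2): P = [2, 3];  Q = [1, 2]
  Insert 4 (step 3): P = [2, 3, 4];  Q = [1, 2, 3]
  Insert 1 (step 4): P = [1, 3, 4] / [2];  Q = [1, 2, 3] / [4]
  Insert 5 (step 5): P = [1, 3, 4, 5] / [2];  Q = [1, 2, 3, 5] / [4]
  Insert 6 (step 6): P = [1, 3, 4, 5, 6] / [2];  Q = [1, 2, 3, 5, 6] / [4]
Final shape: (5, 1).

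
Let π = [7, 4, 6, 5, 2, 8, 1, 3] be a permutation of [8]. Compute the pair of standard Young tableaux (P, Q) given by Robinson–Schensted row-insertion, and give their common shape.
P = [1, 3, 8] / [2, 5] / [4] / [6] / [7];  Q = [1, 3, 6] / [2, 8] / [4] / [5] / [7];  common shape = (3, 2, 1, 1, 1)

Row-insert the values π_1, π_2, … into P one at a time, bumping the leftmost entry strictly greater than the inserted value down to the next row. The recording tableau Q records, in position (i, j), the step at which that cell was added to P.
  Insert 7 (step 1): P = [7];  Q = [1]
  Insert 4 (step 2): P = [4] / [7];  Q = [1] / [2]
  Insert 6 (step 3): P = [4, 6] / [7];  Q = [1, 3] / [2]
  Insert 5 (step 4): P = [4, 5] / [6] / [7];  Q = [1, 3] / [2] / [4]
  Insert 2 (step 5): P = [2, 5] / [4] / [6] / [7];  Q = [1, 3] / [2] / [4] / [5]
  Insert 8 (step 6): P = [2, 5, 8] / [4] / [6] / [7];  Q = [1, 3, 6] / [2] / [4] / [5]
  Insert 1 (step 7): P = [1, 5, 8] / [2] / [4] / [6] / [7];  Q = [1, 3, 6] / [2] / [4] / [5] / [7]
  Insert 3 (step 8): P = [1, 3, 8] / [2, 5] / [4] / [6] / [7];  Q = [1, 3, 6] / [2, 8] / [4] / [5] / [7]
Final shape: (3, 2, 1, 1, 1).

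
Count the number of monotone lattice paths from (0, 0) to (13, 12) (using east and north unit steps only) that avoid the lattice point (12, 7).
Number of paths = 4897972

Total paths from (0, 0) to (13, 12): C(25, 13) = 5200300. Paths through (12, 7): (paths (0, 0) → (12, 7)) × (paths (12, 7) → (13, 12)) = C(19, 12) · C(6, 1) = 50388 · 6 = 302328. Avoidance count = 5200300 − 302328 = 4897972.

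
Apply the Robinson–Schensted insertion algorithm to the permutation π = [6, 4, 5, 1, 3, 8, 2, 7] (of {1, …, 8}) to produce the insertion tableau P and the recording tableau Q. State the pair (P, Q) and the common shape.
P = [1, 2, 7] / [3, 5, 8] / [4] / [6];  Q = [1, 3, 6] / [2, 5, 8] / [4] / [7];  common shape = (3, 3, 1, 1)

Row-insert the values π_1, π_2, … into P one at a time, bumping the leftmost entry strictly greater than the inserted value down to the next row. The recording tableau Q records, in position (i, j), the step at which that cell was added to P.
  Insert 6 (step 1): P = [6];  Q = [1]
  Insert 4 (step 2): P = [4] / [6];  Q = [1] / [2]
  Insert 5 (step 3): P = [4, 5] / [6];  Q = [1, 3] / [2]
  Insert 1 (step 4): P = [1, 5] / [4] / [6];  Q = [1, 3] / [2] / [4]
  Insert 3 (step 5): P = [1, 3] / [4, 5] / [6];  Q = [1, 3] / [2, 5] / [4]
  Insert 8 (step 6): P = [1, 3, 8] / [4, 5] / [6];  Q = [1, 3, 6] / [2, 5] / [4]
  Insert 2 (step 7): P = [1, 2, 8] / [3, 5] / [4] / [6];  Q = [1, 3, 6] / [2, 5] / [4] / [7]
  Insert 7 (step 8): P = [1, 2, 7] / [3, 5, 8] / [4] / [6];  Q = [1, 3, 6] / [2, 5, 8] / [4] / [7]
Final shape: (3, 3, 1, 1).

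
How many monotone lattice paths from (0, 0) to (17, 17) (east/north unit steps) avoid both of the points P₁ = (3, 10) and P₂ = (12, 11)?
Number of paths = 1677011424

Inclusion–exclusion. Total paths: C(34, 17) = 2333606220. Through P₁: C(13, 3)·C(21, 14) = 33256080. Through P₂: C(23, 12)·C(11, 5) = 624660036. Since P₁ is strictly southwest of P₂, a monotone path through both must visit P₁ then P₂; paths through both = C(13, 3)·C(10, 9)·C(11, 5) = 1321320. Avoid both = 2333606220 − 33256080 − 624660036 + 1321320 = 1677011424.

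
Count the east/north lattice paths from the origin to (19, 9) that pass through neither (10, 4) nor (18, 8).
Number of paths = 2769338

Inclusion–exclusion. Total paths: C(28, 19) = 6906900. Through P₁: C(14, 10)·C(14, 9) = 2004002. Through P₂: C(26, 18)·C(2, 1) = 3124550. Since P₁ is strictly southwest of P₂, a monotone path through both must visit P₁ then P₂; paths through both = C(14, 10)·C(12, 8)·C(2, 1) = 990990. Avoid both = 6906900 − 2004002 − 3124550 + 990990 = 2769338.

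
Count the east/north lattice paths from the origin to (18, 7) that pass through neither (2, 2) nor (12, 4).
Number of paths = 238990

Inclusion–exclusion. Total paths: C(25, 18) = 480700. Through P₁: C(4, 2)·C(21, 16) = 122094. Through P₂: C(16, 12)·C(9, 6) = 152880. Since P₁ is strictly southwest of P₂, a monotone path through both must visit P₁ then P₂; paths through both = C(4, 2)·C(12, 10)·C(9, 6) = 33264. Avoid both = 480700 − 122094 − 152880 + 33264 = 238990.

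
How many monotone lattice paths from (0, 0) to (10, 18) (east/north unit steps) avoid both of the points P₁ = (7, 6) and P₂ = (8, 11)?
Number of paths = 9992034

Inclusion–exclusion. Total paths: C(28, 10) = 13123110. Through P₁: C(13, 7)·C(15, 3) = 780780. Through P₂: C(19, 8)·C(9, 2) = 2720952. Since P₁ is strictly southwest of P₂, a monotone path through both must visit P₁ then P₂; paths through both = C(13, 7)·C(6, 1)·C(9, 2) = 370656. Avoid both = 13123110 − 780780 − 2720952 + 370656 = 9992034.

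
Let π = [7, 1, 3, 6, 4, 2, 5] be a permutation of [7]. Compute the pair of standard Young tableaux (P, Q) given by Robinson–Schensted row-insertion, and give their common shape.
P = [1, 2, 4, 5] / [3] / [6] / [7];  Q = [1, 3, 4, 7] / [2] / [5] / [6];  common shape = (4, 1, 1, 1)

Row-insert the values π_1, π_2, … into P one at a time, bumping the leftmost entry strictly greater than the inserted value down to the next row. The recording tableau Q records, in position (i, j), the step at which that cell was added to P.
  Insert 7 (step 1): P = [7];  Q = [1]
  Insert 1 (step 2): P = [1] / [7];  Q = [1] / [2]
  Insert 3 (step 3): P = [1, 3] / [7];  Q = [1, 3] / [2]
  Insert 6 (step 4): P = [1, 3, 6] / [7];  Q = [1, 3, 4] / [2]
  Insert 4 (step 5): P = [1, 3, 4] / [6] / [7];  Q = [1, 3, 4] / [2] / [5]
  Insert 2 (step 6): P = [1, 2, 4] / [3] / [6] / [7];  Q = [1, 3, 4] / [2] / [5] / [6]
  Insert 5 (step 7): P = [1, 2, 4, 5] / [3] / [6] / [7];  Q = [1, 3, 4, 7] / [2] / [5] / [6]
Final shape: (4, 1, 1, 1).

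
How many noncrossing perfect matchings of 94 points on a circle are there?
C_47 = 33868773757191046886429490

These noncrossing handshakes are counted by the Catalan number C_n = (1/(n + 1)) · C(2n, n). For n = 47: C_47 = (1/48) · C(94, 47) = 1625701140345170250548615520/48 = 33868773757191046886429490.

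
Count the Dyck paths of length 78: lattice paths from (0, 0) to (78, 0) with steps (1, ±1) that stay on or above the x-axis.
C_39 = 680425371729975800390

These Dyck paths are counted by the Catalan number C_n = (1/(n + 1)) · C(2n, n). For n = 39: C_39 = (1/40) · C(78, 39) = 27217014869199032015600/40 = 680425371729975800390.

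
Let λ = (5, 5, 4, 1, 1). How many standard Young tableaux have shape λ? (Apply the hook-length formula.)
# SYT of shape (5, 5, 4, 1, 1) = 280280

Hook-length formula: f^λ = n! / Π hook(c), product over all cells c of the Young diagram. For λ = (5, 5, 4, 1, 1), n = 16 boxes. Hook lengths by row (left-to-right, top-to-bottom): [9, 6, 5, 4, 2]; [8, 5, 4, 3, 1]; [6, 3, 2, 1]; [2]; [1]. Product of hooks = 74649600. So f^λ = 16! / 74649600 = 20922789888000 / 74649600 = 280280.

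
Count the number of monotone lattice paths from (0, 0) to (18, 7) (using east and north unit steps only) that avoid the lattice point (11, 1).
Number of paths = 460108

Total paths from (0, 0) to (18, 7): C(25, 18) = 480700. Paths through (11, 1): (paths (0, 0) → (11, 1)) × (paths (11, 1) → (18, 7)) = C(12, 11) · C(13, 7) = 12 · 1716 = 20592. Avoidance count = 480700 − 20592 = 460108.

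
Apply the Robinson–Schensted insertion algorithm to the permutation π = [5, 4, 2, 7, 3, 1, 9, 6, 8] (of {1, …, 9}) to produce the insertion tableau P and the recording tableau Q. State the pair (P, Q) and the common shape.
P = [1, 3, 6, 8] / [2, 7, 9] / [4] / [5];  Q = [1, 4, 7, 9] / [2, 5, 8] / [3] / [6];  common shape = (4, 3, 1, 1)

Row-insert the values π_1, π_2, … into P one at a time, bumping the leftmost entry strictly greater than the inserted value down to the next row. The recording tableau Q records, in position (i, j), the step at which that cell was added to P.
  Insert 5 (step 1): P = [5];  Q = [1]
  Insert 4 (step 2): P = [4] / [5];  Q = [1] / [2]
  Insert 2 (step 3): P = [2] / [4] / [5];  Q = [1] / [2] / [3]
  Insert 7 (step 4): P = [2, 7] / [4] / [5];  Q = [1, 4] / [2] / [3]
  Insert 3 (step 5): P = [2, 3] / [4, 7] / [5];  Q = [1, 4] / [2, 5] / [3]
  Insert 1 (step 6): P = [1, 3] / [2, 7] / [4] / [5];  Q = [1, 4] / [2, 5] / [3] / [6]
  Insert 9 (step 7): P = [1, 3, 9] / [2, 7] / [4] / [5];  Q = [1, 4, 7] / [2, 5] / [3] / [6]
  Insert 6 (step 8): P = [1, 3, 6] / [2, 7, 9] / [4] / [5];  Q = [1, 4, 7] / [2, 5, 8] / [3] / [6]
  Insert 8 (step 9): P = [1, 3, 6, 8] / [2, 7, 9] / [4] / [5];  Q = [1, 4, 7, 9] / [2, 5, 8] / [3] / [6]
Final shape: (4, 3, 1, 1).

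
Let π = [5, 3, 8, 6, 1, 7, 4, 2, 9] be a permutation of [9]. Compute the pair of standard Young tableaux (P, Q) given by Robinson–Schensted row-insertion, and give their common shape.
P = [1, 2, 7, 9] / [3, 4] / [5, 6] / [8];  Q = [1, 3, 6, 9] / [2, 4] / [5, 7] / [8];  common shape = (4, 2, 2, 1)

Row-insert the values π_1, π_2, … into P one at a time, bumping the leftmost entry strictly greater than the inserted value down to the next row. The recording tableau Q records, in position (i, j), the step at which that cell was added to P.
  Insert 5 (step 1): P = [5];  Q = [1]
  Insert 3 (step 2): P = [3] / [5];  Q = [1] / [2]
  Insert 8 (step 3): P = [3, 8] / [5];  Q = [1, 3] / [2]
  Insert 6 (step 4): P = [3, 6] / [5, 8];  Q = [1, 3] / [2, 4]
  Insert 1 (step 5): P = [1, 6] / [3, 8] / [5];  Q = [1, 3] / [2, 4] / [5]
  Insert 7 (step 6): P = [1, 6, 7] / [3, 8] / [5];  Q = [1, 3, 6] / [2, 4] / [5]
  Insert 4 (step 7): P = [1, 4, 7] / [3, 6] / [5, 8];  Q = [1, 3, 6] / [2, 4] / [5, 7]
  Insert 2 (step 8): P = [1, 2, 7] / [3, 4] / [5, 6] / [8];  Q = [1, 3, 6] / [2, 4] / [5, 7] / [8]
  Insert 9 (step 9): P = [1, 2, 7, 9] / [3, 4] / [5, 6] / [8];  Q = [1, 3, 6, 9] / [2, 4] / [5, 7] / [8]
Final shape: (4, 2, 2, 1).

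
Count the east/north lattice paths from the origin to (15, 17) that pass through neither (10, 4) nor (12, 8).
Number of paths = 532736052

Inclusion–exclusion. Total paths: C(32, 15) = 565722720. Through P₁: C(14, 10)·C(18, 5) = 8576568. Through P₂: C(20, 12)·C(12, 3) = 27713400. Since P₁ is strictly southwest of P₂, a monotone path through both must visit P₁ then P₂; paths through both = C(14, 10)·C(6, 2)·C(12, 3) = 3303300. Avoid both = 565722720 − 8576568 − 27713400 + 3303300 = 532736052.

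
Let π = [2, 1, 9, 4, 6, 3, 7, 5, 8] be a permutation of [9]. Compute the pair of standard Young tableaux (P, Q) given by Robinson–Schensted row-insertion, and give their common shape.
P = [1, 3, 5, 7, 8] / [2, 4, 6] / [9];  Q = [1, 3, 5, 7, 9] / [2, 4, 8] / [6];  common shape = (5, 3, 1)

Row-insert the values π_1, π_2, … into P one at a time, bumping the leftmost entry strictly greater than the inserted value down to the next row. The recording tableau Q records, in position (i, j), the step at which that cell was added to P.
  Insert 2 (step 1): P = [2];  Q = [1]
  Insert 1 (step 2): P = [1] / [2];  Q = [1] / [2]
  Insert 9 (step 3): P = [1, 9] / [2];  Q = [1, 3] / [2]
  Insert 4 (step 4): P = [1, 4] / [2, 9];  Q = [1, 3] / [2, 4]
  Insert 6 (step 5): P = [1, 4, 6] / [2, 9];  Q = [1, 3, 5] / [2, 4]
  Insert 3 (step 6): P = [1, 3, 6] / [2, 4] / [9];  Q = [1, 3, 5] / [2, 4] / [6]
  Insert 7 (step 7): P = [1, 3, 6, 7] / [2, 4] / [9];  Q = [1, 3, 5, 7] / [2, 4] / [6]
  Insert 5 (step 8): P = [1, 3, 5, 7] / [2, 4, 6] / [9];  Q = [1, 3, 5, 7] / [2, 4, 8] / [6]
  Insert 8 (step 9): P = [1, 3, 5, 7, 8] / [2, 4, 6] / [9];  Q = [1, 3, 5, 7, 9] / [2, 4, 8] / [6]
Final shape: (5, 3, 1).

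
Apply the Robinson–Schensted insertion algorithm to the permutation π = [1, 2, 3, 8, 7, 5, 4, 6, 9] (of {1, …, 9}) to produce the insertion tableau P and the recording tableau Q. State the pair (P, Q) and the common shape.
P = [1, 2, 3, 4, 6, 9] / [5] / [7] / [8];  Q = [1, 2, 3, 4, 8, 9] / [5] / [6] / [7];  common shape = (6, 1, 1, 1)

Row-insert the values π_1, π_2, … into P one at a time, bumping the leftmost entry strictly greater than the inserted value down to the next row. The recording tableau Q records, in position (i, j), the step at which that cell was added to P.
  Insert 1 (step 1): P = [1];  Q = [1]
  Insert 2 (step 2): P = [1, 2];  Q = [1, 2]
  Insert 3 (step 3): P = [1, 2, 3];  Q = [1, 2, 3]
  Insert 8 (step 4): P = [1, 2, 3, 8];  Q = [1, 2, 3, 4]
  Insert 7 (step 5): P = [1, 2, 3, 7] / [8];  Q = [1, 2, 3, 4] / [5]
  Insert 5 (step 6): P = [1, 2, 3, 5] / [7] / [8];  Q = [1, 2, 3, 4] / [5] / [6]
  Insert 4 (step 7): P = [1, 2, 3, 4] / [5] / [7] / [8];  Q = [1, 2, 3, 4] / [5] / [6] / [7]
  Insert 6 (step 8): P = [1, 2, 3, 4, 6] / [5] / [7] / [8];  Q = [1, 2, 3, 4, 8] / [5] / [6] / [7]
  Insert 9 (step 9): P = [1, 2, 3, 4, 6, 9] / [5] / [7] / [8];  Q = [1, 2, 3, 4, 8, 9] / [5] / [6] / [7]
Final shape: (6, 1, 1, 1).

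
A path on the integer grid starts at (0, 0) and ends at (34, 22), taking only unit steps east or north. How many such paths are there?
Number of paths = 2142582442263900

A monotone lattice path from (0, 0) to (34, 22) consists of 34 east steps and 22 north steps in some order, so it is determined by which 34 of the 56 steps are east. The count is C(56, 34) = 2142582442263900.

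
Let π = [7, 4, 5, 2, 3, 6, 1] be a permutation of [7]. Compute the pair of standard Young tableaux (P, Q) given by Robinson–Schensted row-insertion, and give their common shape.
P = [1, 3, 6] / [2, 5] / [4] / [7];  Q = [1, 3, 6] / [2, 5] / [4] / [7];  common shape = (3, 2, 1, 1)

Row-insert the values π_1, π_2, … into P one at a time, bumping the leftmost entry strictly greater than the inserted value down to the next row. The recording tableau Q records, in position (i, j), the step at which that cell was added to P.
  Insert 7 (step 1): P = [7];  Q = [1]
  Insert 4 (step 2): P = [4] / [7];  Q = [1] / [2]
  Insert 5 (step 3): P = [4, 5] / [7];  Q = [1, 3] / [2]
  Insert 2 (step 4): P = [2, 5] / [4] / [7];  Q = [1, 3] / [2] / [4]
  Insert 3 (step 5): P = [2, 3] / [4, 5] / [7];  Q = [1, 3] / [2, 5] / [4]
  Insert 6 (step 6): P = [2, 3, 6] / [4, 5] / [7];  Q = [1, 3, 6] / [2, 5] / [4]
  Insert 1 (step 7): P = [1, 3, 6] / [2, 5] / [4] / [7];  Q = [1, 3, 6] / [2, 5] / [4] / [7]
Final shape: (3, 2, 1, 1).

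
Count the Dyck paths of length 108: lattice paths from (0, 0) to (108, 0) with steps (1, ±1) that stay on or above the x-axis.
C_54 = 451959718027953471447609509424

These Dyck paths are counted by the Catalan number C_n = (1/(n + 1)) · C(2n, n). For n = 54: C_54 = (1/55) · C(108, 54) = 24857784491537440929618523018320/55 = 451959718027953471447609509424.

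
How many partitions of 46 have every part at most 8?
p(46, parts ≤ 8) = 19805

Use the recurrence p(n, m) = p(n, m−1) + p(n−m, m): either the largest part is < m (count p(n, m−1)) or the largest part is exactly m (remove one copy of m, count p(n−m, m)). With p(0, ·) = 1 this gives p(46, parts ≤ 8) = 19805. (By conjugating Young diagrams, this also counts partitions of 46 into at most 8 parts.)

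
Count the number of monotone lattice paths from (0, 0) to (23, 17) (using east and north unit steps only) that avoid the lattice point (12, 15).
Number of paths = 87376437720

Total paths from (0, 0) to (23, 17): C(40, 23) = 88732378800. Paths through (12, 15): (paths (0, 0) → (12, 15)) × (paths (12, 15) → (23, 17)) = C(27, 12) · C(13, 11) = 17383860 · 78 = 1355941080. Avoidance count = 88732378800 − 1355941080 = 87376437720.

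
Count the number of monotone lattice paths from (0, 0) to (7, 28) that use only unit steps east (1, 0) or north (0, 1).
Number of paths = 6724520

A monotone lattice path from (0, 0) to (7, 28) consists of 7 east steps and 28 north steps in some order, so it is determined by which 7 of the 35 steps are east. The count is C(35, 7) = 6724520.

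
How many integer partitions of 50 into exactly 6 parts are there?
p(50, 6 parts) = 5427

Partitions of n into exactly k parts are in bijection with partitions of n − k into at most k parts (subtract 1 from each part). So p(50, exactly 6) = p(44, parts ≤ 6). Computing via the recurrence p(m, j) = p(m, j−1) + p(m−j, j) gives 5427.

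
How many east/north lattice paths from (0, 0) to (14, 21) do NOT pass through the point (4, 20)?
Number of paths = 2319842514

Total paths from (0, 0) to (14, 21): C(35, 14) = 2319959400. Paths through (4, 20): (paths (0, 0) → (4, 20)) × (paths (4, 20) → (14, 21)) = C(24, 4) · C(11, 10) = 10626 · 11 = 116886. Avoidance count = 2319959400 − 116886 = 2319842514.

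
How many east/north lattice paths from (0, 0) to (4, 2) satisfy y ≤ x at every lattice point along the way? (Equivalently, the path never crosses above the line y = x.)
Number of paths = 9

By the reflection principle (André's argument), the number of monotone paths to (4, 2) with n ≤ m that never go above y = x is C(6, 4) − C(6, 5) = 15 − 6 = 9.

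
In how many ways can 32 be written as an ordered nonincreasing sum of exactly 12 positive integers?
p(32, 12 parts) = 582

Partitions of n into exactly k parts are in bijection with partitions of n − k into at most k parts (subtract 1 from each part). So p(32, exactly 12) = p(20, parts ≤ 12). Computing via the recurrence p(m, j) = p(m, j−1) + p(m−j, j) gives 582.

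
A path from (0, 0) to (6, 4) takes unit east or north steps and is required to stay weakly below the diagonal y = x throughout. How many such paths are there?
Number of paths = 90

By the reflection principle (André's argument), the number of monotone paths to (6, 4) with n ≤ m that never go above y = x is C(10, 6) − C(10, 7) = 210 − 120 = 90.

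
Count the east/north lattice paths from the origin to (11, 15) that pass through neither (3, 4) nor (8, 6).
Number of paths = 4581830

Inclusion–exclusion. Total paths: C(26, 11) = 7726160. Through P₁: C(7, 3)·C(19, 8) = 2645370. Through P₂: C(14, 8)·C(12, 3) = 660660. Since P₁ is strictly southwest of P₂, a monotone path through both must visit P₁ then P₂; paths through both = C(7, 3)·C(7, 5)·C(12, 3) = 161700. Avoid both = 7726160 − 2645370 − 660660 + 161700 = 4581830.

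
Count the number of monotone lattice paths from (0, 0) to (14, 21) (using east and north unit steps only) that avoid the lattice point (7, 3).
Number of paths = 2262275400

Total paths from (0, 0) to (14, 21): C(35, 14) = 2319959400. Paths through (7, 3): (paths (0, 0) → (7, 3)) × (paths (7, 3) → (14, 21)) = C(10, 7) · C(25, 7) = 120 · 480700 = 57684000. Avoidance count = 2319959400 − 57684000 = 2262275400.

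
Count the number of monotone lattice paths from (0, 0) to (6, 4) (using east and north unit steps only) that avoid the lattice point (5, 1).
Number of paths = 186

Total paths from (0, 0) to (6, 4): C(10, 6) = 210. Paths through (5, 1): (paths (0, 0) → (5, 1)) × (paths (5, 1) → (6, 4)) = C(6, 5) · C(4, 1) = 6 · 4 = 24. Avoidance count = 210 − 24 = 186.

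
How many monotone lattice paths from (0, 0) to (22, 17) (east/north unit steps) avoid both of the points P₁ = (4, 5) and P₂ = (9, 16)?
Number of paths = 40102074962

Inclusion–exclusion. Total paths: C(39, 22) = 51021117810. Through P₁: C(9, 4)·C(30, 18) = 10898146350. Through P₂: C(25, 9)·C(14, 13) = 28601650. Since P₁ is strictly southwest of P₂, a monotone path through both must visit P₁ then P₂; paths through both = C(9, 4)·C(16, 5)·C(14, 13) = 7705152. Avoid both = 51021117810 − 10898146350 − 28601650 + 7705152 = 40102074962.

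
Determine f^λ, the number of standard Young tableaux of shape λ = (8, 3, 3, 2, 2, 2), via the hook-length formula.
# SYT of shape (8, 3, 3, 2, 2, 2) = 44767800

Hook-length formula: f^λ = n! / Π hook(c), product over all cells c of the Young diagram. For λ = (8, 3, 3, 2, 2, 2), n = 20 boxes. Hook lengths by row (left-to-right, top-to-bottom): [13, 12, 8, 5, 4, 3, 2, 1]; [7, 6, 2]; [6, 5, 1]; [4, 3]; [3, 2]; [2, 1]. Product of hooks = 54344908800. So f^λ = 20! / 54344908800 = 2432902008176640000 / 54344908800 = 44767800.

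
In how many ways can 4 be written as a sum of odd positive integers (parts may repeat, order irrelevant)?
p_odd(4) = 2

Partitions of 4 using only odd parts 1, 3, 5, …: 3+1, 1+1+1+1. There are 2. (Euler: this equals q(4), the number of distinct-part partitions.)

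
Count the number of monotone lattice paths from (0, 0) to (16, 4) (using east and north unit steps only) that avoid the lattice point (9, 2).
Number of paths = 2865

Total paths from (0, 0) to (16, 4): C(20, 16) = 4845. Paths through (9, 2): (paths (0, 0) → (9, 2)) × (paths (9, 2) → (16, 4)) = C(11, 9) · C(9, 7) = 55 · 36 = 1980. Avoidance count = 4845 − 1980 = 2865.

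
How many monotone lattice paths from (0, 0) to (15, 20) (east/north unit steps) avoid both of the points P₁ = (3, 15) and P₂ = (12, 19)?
Number of paths = 2680745412

Inclusion–exclusion. Total paths: C(35, 15) = 3247943160. Through P₁: C(18, 3)·C(17, 12) = 5049408. Through P₂: C(31, 12)·C(4, 3) = 564482100. Since P₁ is strictly southwest of P₂, a monotone path through both must visit P₁ then P₂; paths through both = C(18, 3)·C(13, 9)·C(4, 3) = 2333760. Avoid both = 3247943160 − 5049408 − 564482100 + 2333760 = 2680745412.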